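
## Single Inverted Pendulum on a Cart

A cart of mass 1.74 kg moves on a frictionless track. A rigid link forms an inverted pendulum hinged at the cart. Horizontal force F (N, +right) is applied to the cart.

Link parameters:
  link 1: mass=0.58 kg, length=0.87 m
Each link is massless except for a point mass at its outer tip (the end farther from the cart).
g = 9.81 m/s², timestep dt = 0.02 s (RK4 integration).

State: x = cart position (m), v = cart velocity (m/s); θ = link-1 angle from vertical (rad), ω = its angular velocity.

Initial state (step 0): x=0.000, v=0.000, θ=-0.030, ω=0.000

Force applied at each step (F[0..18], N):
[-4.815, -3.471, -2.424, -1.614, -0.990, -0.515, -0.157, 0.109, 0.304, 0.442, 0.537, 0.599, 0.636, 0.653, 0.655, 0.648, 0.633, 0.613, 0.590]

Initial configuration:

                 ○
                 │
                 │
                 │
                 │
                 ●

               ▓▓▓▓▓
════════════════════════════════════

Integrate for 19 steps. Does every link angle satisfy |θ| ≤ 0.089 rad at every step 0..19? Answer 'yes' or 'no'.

apply F[0]=-4.815 → step 1: x=-0.001, v=-0.053, θ=-0.029, ω=0.055
apply F[1]=-3.471 → step 2: x=-0.002, v=-0.091, θ=-0.028, ω=0.092
apply F[2]=-2.424 → step 3: x=-0.004, v=-0.117, θ=-0.026, ω=0.116
apply F[3]=-1.614 → step 4: x=-0.007, v=-0.134, θ=-0.023, ω=0.130
apply F[4]=-0.990 → step 5: x=-0.009, v=-0.144, θ=-0.021, ω=0.136
apply F[5]=-0.515 → step 6: x=-0.012, v=-0.149, θ=-0.018, ω=0.137
apply F[6]=-0.157 → step 7: x=-0.015, v=-0.150, θ=-0.015, ω=0.134
apply F[7]=+0.109 → step 8: x=-0.018, v=-0.148, θ=-0.013, ω=0.128
apply F[8]=+0.304 → step 9: x=-0.021, v=-0.143, θ=-0.010, ω=0.121
apply F[9]=+0.442 → step 10: x=-0.024, v=-0.138, θ=-0.008, ω=0.112
apply F[10]=+0.537 → step 11: x=-0.027, v=-0.131, θ=-0.006, ω=0.103
apply F[11]=+0.599 → step 12: x=-0.029, v=-0.124, θ=-0.004, ω=0.094
apply F[12]=+0.636 → step 13: x=-0.032, v=-0.116, θ=-0.002, ω=0.084
apply F[13]=+0.653 → step 14: x=-0.034, v=-0.109, θ=-0.000, ω=0.076
apply F[14]=+0.655 → step 15: x=-0.036, v=-0.101, θ=0.001, ω=0.067
apply F[15]=+0.648 → step 16: x=-0.038, v=-0.094, θ=0.002, ω=0.059
apply F[16]=+0.633 → step 17: x=-0.040, v=-0.087, θ=0.003, ω=0.051
apply F[17]=+0.613 → step 18: x=-0.041, v=-0.080, θ=0.004, ω=0.044
apply F[18]=+0.590 → step 19: x=-0.043, v=-0.074, θ=0.005, ω=0.038
Max |angle| over trajectory = 0.030 rad; bound = 0.089 → within bound.

Answer: yes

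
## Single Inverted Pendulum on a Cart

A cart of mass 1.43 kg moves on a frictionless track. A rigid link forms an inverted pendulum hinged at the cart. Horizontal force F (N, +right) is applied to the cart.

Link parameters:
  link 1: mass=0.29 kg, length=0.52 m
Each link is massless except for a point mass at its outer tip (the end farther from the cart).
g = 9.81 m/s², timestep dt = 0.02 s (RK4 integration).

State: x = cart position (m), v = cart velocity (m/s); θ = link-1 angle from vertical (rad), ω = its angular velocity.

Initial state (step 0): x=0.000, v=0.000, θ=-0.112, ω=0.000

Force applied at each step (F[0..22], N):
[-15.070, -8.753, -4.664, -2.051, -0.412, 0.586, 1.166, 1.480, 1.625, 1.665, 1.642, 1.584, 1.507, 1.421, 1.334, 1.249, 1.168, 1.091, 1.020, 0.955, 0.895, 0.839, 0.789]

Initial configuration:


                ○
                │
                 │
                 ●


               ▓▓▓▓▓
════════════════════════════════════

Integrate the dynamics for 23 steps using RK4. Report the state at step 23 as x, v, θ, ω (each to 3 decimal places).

Answer: x=-0.118, v=-0.106, θ=0.025, ω=0.021

Derivation:
apply F[0]=-15.070 → step 1: x=-0.002, v=-0.206, θ=-0.108, ω=0.352
apply F[1]=-8.753 → step 2: x=-0.007, v=-0.324, θ=-0.100, ω=0.538
apply F[2]=-4.664 → step 3: x=-0.014, v=-0.385, θ=-0.088, ω=0.621
apply F[3]=-2.051 → step 4: x=-0.022, v=-0.411, θ=-0.075, ω=0.639
apply F[4]=-0.412 → step 5: x=-0.031, v=-0.414, θ=-0.063, ω=0.619
apply F[5]=+0.586 → step 6: x=-0.039, v=-0.404, θ=-0.051, ω=0.577
apply F[6]=+1.166 → step 7: x=-0.047, v=-0.386, θ=-0.040, ω=0.525
apply F[7]=+1.480 → step 8: x=-0.054, v=-0.363, θ=-0.030, ω=0.470
apply F[8]=+1.625 → step 9: x=-0.061, v=-0.340, θ=-0.021, ω=0.415
apply F[9]=+1.665 → step 10: x=-0.068, v=-0.316, θ=-0.013, ω=0.362
apply F[10]=+1.642 → step 11: x=-0.074, v=-0.292, θ=-0.007, ω=0.313
apply F[11]=+1.584 → step 12: x=-0.080, v=-0.270, θ=-0.001, ω=0.269
apply F[12]=+1.507 → step 13: x=-0.085, v=-0.249, θ=0.004, ω=0.229
apply F[13]=+1.421 → step 14: x=-0.089, v=-0.229, θ=0.008, ω=0.194
apply F[14]=+1.334 → step 15: x=-0.094, v=-0.211, θ=0.012, ω=0.163
apply F[15]=+1.249 → step 16: x=-0.098, v=-0.194, θ=0.015, ω=0.135
apply F[16]=+1.168 → step 17: x=-0.102, v=-0.179, θ=0.017, ω=0.111
apply F[17]=+1.091 → step 18: x=-0.105, v=-0.164, θ=0.019, ω=0.090
apply F[18]=+1.020 → step 19: x=-0.108, v=-0.151, θ=0.021, ω=0.072
apply F[19]=+0.955 → step 20: x=-0.111, v=-0.138, θ=0.022, ω=0.056
apply F[20]=+0.895 → step 21: x=-0.114, v=-0.127, θ=0.023, ω=0.043
apply F[21]=+0.839 → step 22: x=-0.116, v=-0.116, θ=0.024, ω=0.031
apply F[22]=+0.789 → step 23: x=-0.118, v=-0.106, θ=0.025, ω=0.021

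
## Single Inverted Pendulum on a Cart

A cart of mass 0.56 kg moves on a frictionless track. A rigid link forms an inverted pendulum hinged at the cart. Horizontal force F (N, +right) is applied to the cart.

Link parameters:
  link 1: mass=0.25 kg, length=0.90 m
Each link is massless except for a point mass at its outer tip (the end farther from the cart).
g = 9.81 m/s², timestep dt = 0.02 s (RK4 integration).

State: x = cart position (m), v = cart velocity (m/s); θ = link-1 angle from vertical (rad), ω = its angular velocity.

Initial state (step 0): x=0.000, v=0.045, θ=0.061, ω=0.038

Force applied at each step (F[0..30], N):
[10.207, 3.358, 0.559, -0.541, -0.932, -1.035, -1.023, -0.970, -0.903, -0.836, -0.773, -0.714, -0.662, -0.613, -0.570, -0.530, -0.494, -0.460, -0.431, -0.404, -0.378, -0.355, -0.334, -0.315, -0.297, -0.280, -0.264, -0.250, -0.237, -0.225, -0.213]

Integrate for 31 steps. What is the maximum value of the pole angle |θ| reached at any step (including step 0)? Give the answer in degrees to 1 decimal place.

Answer: 3.5°

Derivation:
apply F[0]=+10.207 → step 1: x=0.004, v=0.404, θ=0.058, ω=-0.347
apply F[1]=+3.358 → step 2: x=0.014, v=0.519, θ=0.050, ω=-0.463
apply F[2]=+0.559 → step 3: x=0.024, v=0.535, θ=0.040, ω=-0.471
apply F[3]=-0.541 → step 4: x=0.035, v=0.513, θ=0.031, ω=-0.438
apply F[4]=-0.932 → step 5: x=0.045, v=0.477, θ=0.023, ω=-0.393
apply F[5]=-1.035 → step 6: x=0.054, v=0.438, θ=0.016, ω=-0.345
apply F[6]=-1.023 → step 7: x=0.062, v=0.401, θ=0.009, ω=-0.301
apply F[7]=-0.970 → step 8: x=0.070, v=0.365, θ=0.004, ω=-0.260
apply F[8]=-0.903 → step 9: x=0.077, v=0.333, θ=-0.001, ω=-0.224
apply F[9]=-0.836 → step 10: x=0.083, v=0.304, θ=-0.005, ω=-0.192
apply F[10]=-0.773 → step 11: x=0.089, v=0.277, θ=-0.009, ω=-0.164
apply F[11]=-0.714 → step 12: x=0.094, v=0.252, θ=-0.012, ω=-0.139
apply F[12]=-0.662 → step 13: x=0.099, v=0.230, θ=-0.014, ω=-0.117
apply F[13]=-0.613 → step 14: x=0.103, v=0.209, θ=-0.017, ω=-0.097
apply F[14]=-0.570 → step 15: x=0.107, v=0.190, θ=-0.018, ω=-0.080
apply F[15]=-0.530 → step 16: x=0.111, v=0.173, θ=-0.020, ω=-0.065
apply F[16]=-0.494 → step 17: x=0.114, v=0.157, θ=-0.021, ω=-0.052
apply F[17]=-0.460 → step 18: x=0.117, v=0.143, θ=-0.022, ω=-0.040
apply F[18]=-0.431 → step 19: x=0.120, v=0.129, θ=-0.023, ω=-0.030
apply F[19]=-0.404 → step 20: x=0.123, v=0.117, θ=-0.023, ω=-0.022
apply F[20]=-0.378 → step 21: x=0.125, v=0.105, θ=-0.023, ω=-0.014
apply F[21]=-0.355 → step 22: x=0.127, v=0.095, θ=-0.024, ω=-0.007
apply F[22]=-0.334 → step 23: x=0.129, v=0.085, θ=-0.024, ω=-0.001
apply F[23]=-0.315 → step 24: x=0.130, v=0.076, θ=-0.024, ω=0.004
apply F[24]=-0.297 → step 25: x=0.132, v=0.067, θ=-0.024, ω=0.008
apply F[25]=-0.280 → step 26: x=0.133, v=0.059, θ=-0.023, ω=0.011
apply F[26]=-0.264 → step 27: x=0.134, v=0.052, θ=-0.023, ω=0.015
apply F[27]=-0.250 → step 28: x=0.135, v=0.045, θ=-0.023, ω=0.017
apply F[28]=-0.237 → step 29: x=0.136, v=0.038, θ=-0.023, ω=0.020
apply F[29]=-0.225 → step 30: x=0.136, v=0.032, θ=-0.022, ω=0.021
apply F[30]=-0.213 → step 31: x=0.137, v=0.027, θ=-0.022, ω=0.023
Max |angle| over trajectory = 0.061 rad = 3.5°.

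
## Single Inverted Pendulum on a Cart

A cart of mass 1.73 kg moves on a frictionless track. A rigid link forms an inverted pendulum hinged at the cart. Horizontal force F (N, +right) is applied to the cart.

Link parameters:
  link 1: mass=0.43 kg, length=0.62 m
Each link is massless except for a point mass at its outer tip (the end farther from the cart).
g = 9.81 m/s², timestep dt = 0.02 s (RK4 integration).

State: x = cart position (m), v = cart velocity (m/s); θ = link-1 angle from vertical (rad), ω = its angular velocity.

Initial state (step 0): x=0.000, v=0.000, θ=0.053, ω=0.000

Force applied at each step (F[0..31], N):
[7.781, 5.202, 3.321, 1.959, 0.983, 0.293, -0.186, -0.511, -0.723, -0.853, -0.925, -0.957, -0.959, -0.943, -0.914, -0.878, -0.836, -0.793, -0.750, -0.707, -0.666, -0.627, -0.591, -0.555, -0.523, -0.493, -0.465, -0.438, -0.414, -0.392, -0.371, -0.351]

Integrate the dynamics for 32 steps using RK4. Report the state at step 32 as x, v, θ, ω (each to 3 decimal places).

apply F[0]=+7.781 → step 1: x=0.001, v=0.087, θ=0.052, ω=-0.124
apply F[1]=+5.202 → step 2: x=0.003, v=0.145, θ=0.049, ω=-0.201
apply F[2]=+3.321 → step 3: x=0.006, v=0.181, θ=0.044, ω=-0.245
apply F[3]=+1.959 → step 4: x=0.010, v=0.202, θ=0.039, ω=-0.265
apply F[4]=+0.983 → step 5: x=0.014, v=0.211, θ=0.034, ω=-0.269
apply F[5]=+0.293 → step 6: x=0.019, v=0.213, θ=0.028, ω=-0.262
apply F[6]=-0.186 → step 7: x=0.023, v=0.210, θ=0.023, ω=-0.248
apply F[7]=-0.511 → step 8: x=0.027, v=0.203, θ=0.018, ω=-0.230
apply F[8]=-0.723 → step 9: x=0.031, v=0.194, θ=0.014, ω=-0.211
apply F[9]=-0.853 → step 10: x=0.035, v=0.183, θ=0.010, ω=-0.190
apply F[10]=-0.925 → step 11: x=0.038, v=0.172, θ=0.006, ω=-0.169
apply F[11]=-0.957 → step 12: x=0.042, v=0.161, θ=0.003, ω=-0.150
apply F[12]=-0.959 → step 13: x=0.045, v=0.150, θ=0.000, ω=-0.131
apply F[13]=-0.943 → step 14: x=0.048, v=0.139, θ=-0.002, ω=-0.114
apply F[14]=-0.914 → step 15: x=0.050, v=0.128, θ=-0.004, ω=-0.098
apply F[15]=-0.878 → step 16: x=0.053, v=0.119, θ=-0.006, ω=-0.084
apply F[16]=-0.836 → step 17: x=0.055, v=0.109, θ=-0.007, ω=-0.071
apply F[17]=-0.793 → step 18: x=0.057, v=0.100, θ=-0.009, ω=-0.059
apply F[18]=-0.750 → step 19: x=0.059, v=0.092, θ=-0.010, ω=-0.049
apply F[19]=-0.707 → step 20: x=0.061, v=0.085, θ=-0.011, ω=-0.040
apply F[20]=-0.666 → step 21: x=0.062, v=0.077, θ=-0.011, ω=-0.032
apply F[21]=-0.627 → step 22: x=0.064, v=0.071, θ=-0.012, ω=-0.025
apply F[22]=-0.591 → step 23: x=0.065, v=0.064, θ=-0.012, ω=-0.018
apply F[23]=-0.555 → step 24: x=0.067, v=0.059, θ=-0.013, ω=-0.013
apply F[24]=-0.523 → step 25: x=0.068, v=0.053, θ=-0.013, ω=-0.008
apply F[25]=-0.493 → step 26: x=0.069, v=0.048, θ=-0.013, ω=-0.004
apply F[26]=-0.465 → step 27: x=0.070, v=0.043, θ=-0.013, ω=-0.001
apply F[27]=-0.438 → step 28: x=0.070, v=0.039, θ=-0.013, ω=0.002
apply F[28]=-0.414 → step 29: x=0.071, v=0.035, θ=-0.013, ω=0.005
apply F[29]=-0.392 → step 30: x=0.072, v=0.031, θ=-0.013, ω=0.007
apply F[30]=-0.371 → step 31: x=0.072, v=0.027, θ=-0.013, ω=0.009
apply F[31]=-0.351 → step 32: x=0.073, v=0.024, θ=-0.013, ω=0.010

Answer: x=0.073, v=0.024, θ=-0.013, ω=0.010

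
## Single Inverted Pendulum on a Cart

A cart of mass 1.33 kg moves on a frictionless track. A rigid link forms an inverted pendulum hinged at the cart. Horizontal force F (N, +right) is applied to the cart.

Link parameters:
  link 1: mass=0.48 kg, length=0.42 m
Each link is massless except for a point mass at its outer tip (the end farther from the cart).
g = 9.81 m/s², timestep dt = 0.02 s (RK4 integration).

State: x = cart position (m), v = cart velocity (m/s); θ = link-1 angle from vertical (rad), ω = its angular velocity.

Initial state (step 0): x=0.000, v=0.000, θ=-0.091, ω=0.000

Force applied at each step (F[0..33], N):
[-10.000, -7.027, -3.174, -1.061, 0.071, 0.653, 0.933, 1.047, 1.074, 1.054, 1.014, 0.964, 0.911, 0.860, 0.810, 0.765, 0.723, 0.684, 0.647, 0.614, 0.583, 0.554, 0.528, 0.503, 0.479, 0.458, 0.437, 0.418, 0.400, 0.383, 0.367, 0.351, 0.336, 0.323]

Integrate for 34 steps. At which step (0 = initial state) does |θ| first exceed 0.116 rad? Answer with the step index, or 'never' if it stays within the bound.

Answer: never

Derivation:
apply F[0]=-10.000 → step 1: x=-0.001, v=-0.144, θ=-0.088, ω=0.299
apply F[1]=-7.027 → step 2: x=-0.005, v=-0.243, θ=-0.080, ω=0.495
apply F[2]=-3.174 → step 3: x=-0.011, v=-0.286, θ=-0.070, ω=0.561
apply F[3]=-1.061 → step 4: x=-0.016, v=-0.297, θ=-0.058, ω=0.558
apply F[4]=+0.071 → step 5: x=-0.022, v=-0.292, θ=-0.048, ω=0.522
apply F[5]=+0.653 → step 6: x=-0.028, v=-0.279, θ=-0.038, ω=0.472
apply F[6]=+0.933 → step 7: x=-0.033, v=-0.263, θ=-0.029, ω=0.418
apply F[7]=+1.047 → step 8: x=-0.039, v=-0.246, θ=-0.021, ω=0.365
apply F[8]=+1.074 → step 9: x=-0.043, v=-0.228, θ=-0.014, ω=0.315
apply F[9]=+1.054 → step 10: x=-0.048, v=-0.212, θ=-0.008, ω=0.270
apply F[10]=+1.014 → step 11: x=-0.052, v=-0.196, θ=-0.003, ω=0.231
apply F[11]=+0.964 → step 12: x=-0.056, v=-0.181, θ=0.001, ω=0.195
apply F[12]=+0.911 → step 13: x=-0.059, v=-0.168, θ=0.005, ω=0.165
apply F[13]=+0.860 → step 14: x=-0.062, v=-0.155, θ=0.008, ω=0.138
apply F[14]=+0.810 → step 15: x=-0.065, v=-0.144, θ=0.010, ω=0.114
apply F[15]=+0.765 → step 16: x=-0.068, v=-0.133, θ=0.012, ω=0.094
apply F[16]=+0.723 → step 17: x=-0.071, v=-0.123, θ=0.014, ω=0.076
apply F[17]=+0.684 → step 18: x=-0.073, v=-0.114, θ=0.015, ω=0.061
apply F[18]=+0.647 → step 19: x=-0.075, v=-0.105, θ=0.016, ω=0.048
apply F[19]=+0.614 → step 20: x=-0.077, v=-0.097, θ=0.017, ω=0.037
apply F[20]=+0.583 → step 21: x=-0.079, v=-0.090, θ=0.018, ω=0.027
apply F[21]=+0.554 → step 22: x=-0.081, v=-0.083, θ=0.018, ω=0.019
apply F[22]=+0.528 → step 23: x=-0.082, v=-0.076, θ=0.019, ω=0.012
apply F[23]=+0.503 → step 24: x=-0.084, v=-0.070, θ=0.019, ω=0.006
apply F[24]=+0.479 → step 25: x=-0.085, v=-0.064, θ=0.019, ω=0.000
apply F[25]=+0.458 → step 26: x=-0.086, v=-0.058, θ=0.019, ω=-0.004
apply F[26]=+0.437 → step 27: x=-0.088, v=-0.053, θ=0.019, ω=-0.008
apply F[27]=+0.418 → step 28: x=-0.089, v=-0.048, θ=0.019, ω=-0.011
apply F[28]=+0.400 → step 29: x=-0.089, v=-0.044, θ=0.018, ω=-0.013
apply F[29]=+0.383 → step 30: x=-0.090, v=-0.039, θ=0.018, ω=-0.016
apply F[30]=+0.367 → step 31: x=-0.091, v=-0.035, θ=0.018, ω=-0.017
apply F[31]=+0.351 → step 32: x=-0.092, v=-0.031, θ=0.017, ω=-0.019
apply F[32]=+0.336 → step 33: x=-0.092, v=-0.027, θ=0.017, ω=-0.020
apply F[33]=+0.323 → step 34: x=-0.093, v=-0.023, θ=0.017, ω=-0.021
max |θ| = 0.091 ≤ 0.116 over all 35 states.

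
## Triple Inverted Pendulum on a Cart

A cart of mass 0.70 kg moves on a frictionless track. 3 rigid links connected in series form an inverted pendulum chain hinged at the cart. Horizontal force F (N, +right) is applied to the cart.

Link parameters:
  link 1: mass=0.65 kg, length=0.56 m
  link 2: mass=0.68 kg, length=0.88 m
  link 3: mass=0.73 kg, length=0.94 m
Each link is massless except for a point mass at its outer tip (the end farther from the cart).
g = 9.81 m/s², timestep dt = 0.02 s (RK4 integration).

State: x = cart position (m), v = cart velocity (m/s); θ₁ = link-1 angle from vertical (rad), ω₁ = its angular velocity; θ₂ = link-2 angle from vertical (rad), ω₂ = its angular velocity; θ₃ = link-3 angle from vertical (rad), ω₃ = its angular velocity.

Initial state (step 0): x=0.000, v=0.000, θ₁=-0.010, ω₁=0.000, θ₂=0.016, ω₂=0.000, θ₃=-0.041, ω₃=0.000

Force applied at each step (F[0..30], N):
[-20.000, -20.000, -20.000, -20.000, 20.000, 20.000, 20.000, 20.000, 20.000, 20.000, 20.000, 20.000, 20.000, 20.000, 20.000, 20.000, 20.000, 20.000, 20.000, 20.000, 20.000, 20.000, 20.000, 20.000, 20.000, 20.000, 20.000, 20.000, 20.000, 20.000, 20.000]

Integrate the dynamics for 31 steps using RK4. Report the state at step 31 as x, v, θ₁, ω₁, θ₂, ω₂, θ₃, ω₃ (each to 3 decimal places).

Answer: x=1.448, v=8.331, θ₁=-0.472, ω₁=-11.935, θ₂=-1.706, ω₂=-1.462, θ₃=-0.413, ω₃=-2.824

Derivation:
apply F[0]=-20.000 → step 1: x=-0.006, v=-0.568, θ₁=-0.000, ω₁=0.994, θ₂=0.016, ω₂=0.030, θ₃=-0.041, ω₃=-0.025
apply F[1]=-20.000 → step 2: x=-0.023, v=-1.145, θ₁=0.030, ω₁=2.026, θ₂=0.017, ω₂=0.044, θ₃=-0.042, ω₃=-0.045
apply F[2]=-20.000 → step 3: x=-0.052, v=-1.729, θ₁=0.081, ω₁=3.098, θ₂=0.018, ω₂=0.040, θ₃=-0.043, ω₃=-0.057
apply F[3]=-20.000 → step 4: x=-0.092, v=-2.293, θ₁=0.154, ω₁=4.129, θ₂=0.019, ω₂=0.047, θ₃=-0.044, ω₃=-0.055
apply F[4]=+20.000 → step 5: x=-0.133, v=-1.791, θ₁=0.229, ω₁=3.398, θ₂=0.019, ω₂=-0.021, θ₃=-0.045, ω₃=-0.072
apply F[5]=+20.000 → step 6: x=-0.164, v=-1.350, θ₁=0.291, ω₁=2.882, θ₂=0.017, ω₂=-0.156, θ₃=-0.047, ω₃=-0.095
apply F[6]=+20.000 → step 7: x=-0.187, v=-0.954, θ₁=0.345, ω₁=2.530, θ₂=0.013, ω₂=-0.347, θ₃=-0.049, ω₃=-0.121
apply F[7]=+20.000 → step 8: x=-0.202, v=-0.589, θ₁=0.393, ω₁=2.295, θ₂=0.003, ω₂=-0.581, θ₃=-0.052, ω₃=-0.144
apply F[8]=+20.000 → step 9: x=-0.211, v=-0.243, θ₁=0.437, ω₁=2.139, θ₂=-0.011, ω₂=-0.849, θ₃=-0.055, ω₃=-0.163
apply F[9]=+20.000 → step 10: x=-0.212, v=0.092, θ₁=0.479, ω₁=2.034, θ₂=-0.031, ω₂=-1.143, θ₃=-0.058, ω₃=-0.175
apply F[10]=+20.000 → step 11: x=-0.207, v=0.424, θ₁=0.519, ω₁=1.954, θ₂=-0.057, ω₂=-1.456, θ₃=-0.062, ω₃=-0.180
apply F[11]=+20.000 → step 12: x=-0.195, v=0.756, θ₁=0.557, ω₁=1.879, θ₂=-0.089, ω₂=-1.785, θ₃=-0.065, ω₃=-0.178
apply F[12]=+20.000 → step 13: x=-0.177, v=1.093, θ₁=0.594, ω₁=1.792, θ₂=-0.128, ω₂=-2.123, θ₃=-0.069, ω₃=-0.170
apply F[13]=+20.000 → step 14: x=-0.151, v=1.434, θ₁=0.629, ω₁=1.678, θ₂=-0.174, ω₂=-2.468, θ₃=-0.072, ω₃=-0.158
apply F[14]=+20.000 → step 15: x=-0.119, v=1.781, θ₁=0.661, ω₁=1.523, θ₂=-0.227, ω₂=-2.816, θ₃=-0.075, ω₃=-0.146
apply F[15]=+20.000 → step 16: x=-0.080, v=2.133, θ₁=0.689, ω₁=1.317, θ₂=-0.287, ω₂=-3.165, θ₃=-0.078, ω₃=-0.138
apply F[16]=+20.000 → step 17: x=-0.034, v=2.489, θ₁=0.713, ω₁=1.050, θ₂=-0.354, ω₂=-3.513, θ₃=-0.081, ω₃=-0.139
apply F[17]=+20.000 → step 18: x=0.020, v=2.845, θ₁=0.731, ω₁=0.713, θ₂=-0.427, ω₂=-3.860, θ₃=-0.084, ω₃=-0.157
apply F[18]=+20.000 → step 19: x=0.080, v=3.202, θ₁=0.741, ω₁=0.299, θ₂=-0.508, ω₂=-4.204, θ₃=-0.087, ω₃=-0.197
apply F[19]=+20.000 → step 20: x=0.148, v=3.558, θ₁=0.742, ω₁=-0.201, θ₂=-0.595, ω₂=-4.543, θ₃=-0.092, ω₃=-0.268
apply F[20]=+20.000 → step 21: x=0.222, v=3.915, θ₁=0.732, ω₁=-0.795, θ₂=-0.690, ω₂=-4.875, θ₃=-0.098, ω₃=-0.377
apply F[21]=+20.000 → step 22: x=0.304, v=4.276, θ₁=0.710, ω₁=-1.492, θ₂=-0.790, ω₂=-5.194, θ₃=-0.107, ω₃=-0.529
apply F[22]=+20.000 → step 23: x=0.393, v=4.647, θ₁=0.672, ω₁=-2.303, θ₂=-0.897, ω₂=-5.492, θ₃=-0.120, ω₃=-0.728
apply F[23]=+20.000 → step 24: x=0.490, v=5.041, θ₁=0.617, ω₁=-3.244, θ₂=-1.010, ω₂=-5.754, θ₃=-0.137, ω₃=-0.975
apply F[24]=+20.000 → step 25: x=0.595, v=5.475, θ₁=0.541, ω₁=-4.334, θ₂=-1.127, ω₂=-5.951, θ₃=-0.159, ω₃=-1.263
apply F[25]=+20.000 → step 26: x=0.710, v=5.971, θ₁=0.442, ω₁=-5.595, θ₂=-1.247, ω₂=-6.033, θ₃=-0.187, ω₃=-1.578
apply F[26]=+20.000 → step 27: x=0.835, v=6.544, θ₁=0.316, ω₁=-7.030, θ₂=-1.367, ω₂=-5.912, θ₃=-0.222, ω₃=-1.894
apply F[27]=+20.000 → step 28: x=0.972, v=7.180, θ₁=0.160, ω₁=-8.581, θ₂=-1.481, ω₂=-5.455, θ₃=-0.263, ω₃=-2.175
apply F[28]=+20.000 → step 29: x=1.122, v=7.792, θ₁=-0.027, ω₁=-10.060, θ₂=-1.582, ω₂=-4.530, θ₃=-0.309, ω₃=-2.399
apply F[29]=+20.000 → step 30: x=1.282, v=8.218, θ₁=-0.240, ω₁=-11.210, θ₂=-1.659, ω₂=-3.134, θ₃=-0.359, ω₃=-2.591
apply F[30]=+20.000 → step 31: x=1.448, v=8.331, θ₁=-0.472, ω₁=-11.935, θ₂=-1.706, ω₂=-1.462, θ₃=-0.413, ω₃=-2.824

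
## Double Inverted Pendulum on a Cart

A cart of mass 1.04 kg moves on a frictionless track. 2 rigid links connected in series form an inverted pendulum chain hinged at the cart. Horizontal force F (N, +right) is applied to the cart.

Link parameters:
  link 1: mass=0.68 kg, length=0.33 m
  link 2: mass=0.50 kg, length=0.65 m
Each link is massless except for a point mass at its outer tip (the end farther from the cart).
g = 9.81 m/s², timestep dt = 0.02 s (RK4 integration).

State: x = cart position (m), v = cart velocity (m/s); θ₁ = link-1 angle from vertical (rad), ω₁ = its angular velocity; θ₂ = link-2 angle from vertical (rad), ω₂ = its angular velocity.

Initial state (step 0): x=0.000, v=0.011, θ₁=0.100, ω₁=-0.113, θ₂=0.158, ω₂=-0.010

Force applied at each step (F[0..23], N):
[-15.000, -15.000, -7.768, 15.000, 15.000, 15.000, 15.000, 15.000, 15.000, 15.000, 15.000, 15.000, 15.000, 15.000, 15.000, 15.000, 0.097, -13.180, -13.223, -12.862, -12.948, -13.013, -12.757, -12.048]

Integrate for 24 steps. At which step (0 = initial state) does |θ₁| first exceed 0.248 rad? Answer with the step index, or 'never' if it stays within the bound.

apply F[0]=-15.000 → step 1: x=-0.003, v=-0.296, θ₁=0.107, ω₁=0.853, θ₂=0.158, ω₂=0.014
apply F[1]=-15.000 → step 2: x=-0.012, v=-0.604, θ₁=0.134, ω₁=1.838, θ₂=0.159, ω₂=0.030
apply F[2]=-7.768 → step 3: x=-0.026, v=-0.777, θ₁=0.177, ω₁=2.447, θ₂=0.159, ω₂=0.031
apply F[3]=+15.000 → step 4: x=-0.039, v=-0.536, θ₁=0.220, ω₁=1.866, θ₂=0.160, ω₂=0.009
apply F[4]=+15.000 → step 5: x=-0.047, v=-0.308, θ₁=0.252, ω₁=1.373, θ₂=0.159, ω₂=-0.038
apply F[5]=+15.000 → step 6: x=-0.051, v=-0.089, θ₁=0.275, ω₁=0.944, θ₂=0.158, ω₂=-0.104
apply F[6]=+15.000 → step 7: x=-0.051, v=0.123, θ₁=0.290, ω₁=0.561, θ₂=0.155, ω₂=-0.186
apply F[7]=+15.000 → step 8: x=-0.046, v=0.331, θ₁=0.298, ω₁=0.205, θ₂=0.150, ω₂=-0.278
apply F[8]=+15.000 → step 9: x=-0.038, v=0.538, θ₁=0.299, ω₁=-0.138, θ₂=0.144, ω₂=-0.376
apply F[9]=+15.000 → step 10: x=-0.025, v=0.746, θ₁=0.292, ω₁=-0.486, θ₂=0.135, ω₂=-0.477
apply F[10]=+15.000 → step 11: x=-0.008, v=0.958, θ₁=0.279, ω₁=-0.852, θ₂=0.125, ω₂=-0.576
apply F[11]=+15.000 → step 12: x=0.014, v=1.176, θ₁=0.258, ω₁=-1.254, θ₂=0.112, ω₂=-0.670
apply F[12]=+15.000 → step 13: x=0.039, v=1.403, θ₁=0.229, ω₁=-1.710, θ₂=0.098, ω₂=-0.753
apply F[13]=+15.000 → step 14: x=0.070, v=1.641, θ₁=0.189, ω₁=-2.240, θ₂=0.082, ω₂=-0.819
apply F[14]=+15.000 → step 15: x=0.105, v=1.895, θ₁=0.138, ω₁=-2.863, θ₂=0.065, ω₂=-0.865
apply F[15]=+15.000 → step 16: x=0.146, v=2.165, θ₁=0.074, ω₁=-3.596, θ₂=0.048, ω₂=-0.886
apply F[16]=+0.097 → step 17: x=0.189, v=2.162, θ₁=0.002, ω₁=-3.565, θ₂=0.030, ω₂=-0.885
apply F[17]=-13.180 → step 18: x=0.230, v=1.914, θ₁=-0.062, ω₁=-2.845, θ₂=0.013, ω₂=-0.867
apply F[18]=-13.223 → step 19: x=0.266, v=1.676, θ₁=-0.112, ω₁=-2.215, θ₂=-0.004, ω₂=-0.825
apply F[19]=-12.862 → step 20: x=0.297, v=1.458, θ₁=-0.151, ω₁=-1.687, θ₂=-0.020, ω₂=-0.763
apply F[20]=-12.948 → step 21: x=0.324, v=1.248, θ₁=-0.180, ω₁=-1.220, θ₂=-0.035, ω₂=-0.687
apply F[21]=-13.013 → step 22: x=0.347, v=1.045, θ₁=-0.200, ω₁=-0.799, θ₂=-0.048, ω₂=-0.600
apply F[22]=-12.757 → step 23: x=0.366, v=0.851, θ₁=-0.212, ω₁=-0.422, θ₂=-0.059, ω₂=-0.509
apply F[23]=-12.048 → step 24: x=0.381, v=0.674, θ₁=-0.217, ω₁=-0.098, θ₂=-0.068, ω₂=-0.418
|θ₁| = 0.252 > 0.248 first at step 5.

Answer: 5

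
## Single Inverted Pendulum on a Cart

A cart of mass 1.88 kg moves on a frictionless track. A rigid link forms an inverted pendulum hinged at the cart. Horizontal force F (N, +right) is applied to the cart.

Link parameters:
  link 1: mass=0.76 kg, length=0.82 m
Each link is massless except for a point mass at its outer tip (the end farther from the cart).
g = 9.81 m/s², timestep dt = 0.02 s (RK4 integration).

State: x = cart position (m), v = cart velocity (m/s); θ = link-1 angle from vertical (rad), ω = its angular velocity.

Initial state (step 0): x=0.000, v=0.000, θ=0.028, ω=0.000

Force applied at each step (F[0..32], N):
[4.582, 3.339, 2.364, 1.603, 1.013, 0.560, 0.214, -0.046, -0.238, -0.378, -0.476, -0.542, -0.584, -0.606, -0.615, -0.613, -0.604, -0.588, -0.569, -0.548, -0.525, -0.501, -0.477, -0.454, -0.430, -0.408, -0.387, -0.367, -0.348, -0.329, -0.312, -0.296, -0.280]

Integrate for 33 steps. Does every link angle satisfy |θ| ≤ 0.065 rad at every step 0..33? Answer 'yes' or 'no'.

Answer: yes

Derivation:
apply F[0]=+4.582 → step 1: x=0.000, v=0.047, θ=0.027, ω=-0.050
apply F[1]=+3.339 → step 2: x=0.002, v=0.080, θ=0.026, ω=-0.084
apply F[2]=+2.364 → step 3: x=0.004, v=0.103, θ=0.024, ω=-0.106
apply F[3]=+1.603 → step 4: x=0.006, v=0.118, θ=0.022, ω=-0.120
apply F[4]=+1.013 → step 5: x=0.008, v=0.127, θ=0.020, ω=-0.126
apply F[5]=+0.560 → step 6: x=0.011, v=0.132, θ=0.017, ω=-0.127
apply F[6]=+0.214 → step 7: x=0.013, v=0.133, θ=0.015, ω=-0.124
apply F[7]=-0.046 → step 8: x=0.016, v=0.131, θ=0.012, ω=-0.119
apply F[8]=-0.238 → step 9: x=0.019, v=0.128, θ=0.010, ω=-0.112
apply F[9]=-0.378 → step 10: x=0.021, v=0.123, θ=0.008, ω=-0.105
apply F[10]=-0.476 → step 11: x=0.024, v=0.118, θ=0.006, ω=-0.096
apply F[11]=-0.542 → step 12: x=0.026, v=0.112, θ=0.004, ω=-0.088
apply F[12]=-0.584 → step 13: x=0.028, v=0.105, θ=0.002, ω=-0.079
apply F[13]=-0.606 → step 14: x=0.030, v=0.099, θ=0.001, ω=-0.071
apply F[14]=-0.615 → step 15: x=0.032, v=0.092, θ=-0.001, ω=-0.063
apply F[15]=-0.613 → step 16: x=0.034, v=0.086, θ=-0.002, ω=-0.055
apply F[16]=-0.604 → step 17: x=0.035, v=0.079, θ=-0.003, ω=-0.048
apply F[17]=-0.588 → step 18: x=0.037, v=0.073, θ=-0.004, ω=-0.042
apply F[18]=-0.569 → step 19: x=0.038, v=0.068, θ=-0.005, ω=-0.036
apply F[19]=-0.548 → step 20: x=0.040, v=0.062, θ=-0.005, ω=-0.031
apply F[20]=-0.525 → step 21: x=0.041, v=0.057, θ=-0.006, ω=-0.026
apply F[21]=-0.501 → step 22: x=0.042, v=0.052, θ=-0.006, ω=-0.021
apply F[22]=-0.477 → step 23: x=0.043, v=0.048, θ=-0.007, ω=-0.017
apply F[23]=-0.454 → step 24: x=0.044, v=0.043, θ=-0.007, ω=-0.014
apply F[24]=-0.430 → step 25: x=0.045, v=0.039, θ=-0.007, ω=-0.010
apply F[25]=-0.408 → step 26: x=0.045, v=0.036, θ=-0.007, ω=-0.008
apply F[26]=-0.387 → step 27: x=0.046, v=0.032, θ=-0.008, ω=-0.005
apply F[27]=-0.367 → step 28: x=0.047, v=0.029, θ=-0.008, ω=-0.003
apply F[28]=-0.348 → step 29: x=0.047, v=0.026, θ=-0.008, ω=-0.001
apply F[29]=-0.329 → step 30: x=0.048, v=0.023, θ=-0.008, ω=0.001
apply F[30]=-0.312 → step 31: x=0.048, v=0.020, θ=-0.008, ω=0.002
apply F[31]=-0.296 → step 32: x=0.049, v=0.018, θ=-0.008, ω=0.003
apply F[32]=-0.280 → step 33: x=0.049, v=0.015, θ=-0.008, ω=0.004
Max |angle| over trajectory = 0.028 rad; bound = 0.065 → within bound.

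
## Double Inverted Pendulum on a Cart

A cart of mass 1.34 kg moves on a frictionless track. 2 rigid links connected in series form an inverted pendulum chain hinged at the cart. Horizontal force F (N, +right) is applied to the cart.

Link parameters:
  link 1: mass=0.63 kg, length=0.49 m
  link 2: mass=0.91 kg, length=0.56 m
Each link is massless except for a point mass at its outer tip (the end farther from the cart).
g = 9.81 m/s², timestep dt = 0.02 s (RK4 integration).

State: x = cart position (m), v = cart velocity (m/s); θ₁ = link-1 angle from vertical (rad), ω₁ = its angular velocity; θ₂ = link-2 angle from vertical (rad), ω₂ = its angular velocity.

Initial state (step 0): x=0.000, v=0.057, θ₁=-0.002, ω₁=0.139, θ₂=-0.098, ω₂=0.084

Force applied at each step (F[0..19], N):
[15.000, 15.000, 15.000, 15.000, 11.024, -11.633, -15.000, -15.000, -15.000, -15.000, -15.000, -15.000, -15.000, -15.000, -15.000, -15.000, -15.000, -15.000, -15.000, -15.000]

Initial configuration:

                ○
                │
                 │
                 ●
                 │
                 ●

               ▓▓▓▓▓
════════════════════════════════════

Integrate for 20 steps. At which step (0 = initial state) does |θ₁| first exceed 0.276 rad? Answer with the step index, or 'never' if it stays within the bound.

apply F[0]=+15.000 → step 1: x=0.003, v=0.281, θ₁=-0.003, ω₁=-0.266, θ₂=-0.097, ω₂=0.004
apply F[1]=+15.000 → step 2: x=0.011, v=0.507, θ₁=-0.013, ω₁=-0.678, θ₂=-0.098, ω₂=-0.071
apply F[2]=+15.000 → step 3: x=0.024, v=0.735, θ₁=-0.031, ω₁=-1.111, θ₂=-0.100, ω₂=-0.133
apply F[3]=+15.000 → step 4: x=0.041, v=0.967, θ₁=-0.057, ω₁=-1.573, θ₂=-0.103, ω₂=-0.175
apply F[4]=+11.024 → step 5: x=0.062, v=1.145, θ₁=-0.092, ω₁=-1.950, θ₂=-0.107, ω₂=-0.196
apply F[5]=-11.633 → step 6: x=0.083, v=0.994, θ₁=-0.129, ω₁=-1.689, θ₂=-0.111, ω₂=-0.194
apply F[6]=-15.000 → step 7: x=0.101, v=0.803, θ₁=-0.159, ω₁=-1.380, θ₂=-0.114, ω₂=-0.166
apply F[7]=-15.000 → step 8: x=0.115, v=0.620, θ₁=-0.184, ω₁=-1.116, θ₂=-0.117, ω₂=-0.115
apply F[8]=-15.000 → step 9: x=0.126, v=0.444, θ₁=-0.204, ω₁=-0.889, θ₂=-0.119, ω₂=-0.043
apply F[9]=-15.000 → step 10: x=0.133, v=0.273, θ₁=-0.220, ω₁=-0.693, θ₂=-0.119, ω₂=0.046
apply F[10]=-15.000 → step 11: x=0.137, v=0.106, θ₁=-0.232, ω₁=-0.521, θ₂=-0.117, ω₂=0.151
apply F[11]=-15.000 → step 12: x=0.137, v=-0.058, θ₁=-0.241, ω₁=-0.368, θ₂=-0.113, ω₂=0.269
apply F[12]=-15.000 → step 13: x=0.135, v=-0.220, θ₁=-0.247, ω₁=-0.231, θ₂=-0.106, ω₂=0.399
apply F[13]=-15.000 → step 14: x=0.129, v=-0.381, θ₁=-0.250, ω₁=-0.105, θ₂=-0.097, ω₂=0.541
apply F[14]=-15.000 → step 15: x=0.119, v=-0.542, θ₁=-0.251, ω₁=0.013, θ₂=-0.084, ω₂=0.694
apply F[15]=-15.000 → step 16: x=0.107, v=-0.705, θ₁=-0.250, ω₁=0.127, θ₂=-0.069, ω₂=0.857
apply F[16]=-15.000 → step 17: x=0.091, v=-0.868, θ₁=-0.246, ω₁=0.238, θ₂=-0.050, ω₂=1.032
apply F[17]=-15.000 → step 18: x=0.072, v=-1.034, θ₁=-0.240, ω₁=0.352, θ₂=-0.027, ω₂=1.217
apply F[18]=-15.000 → step 19: x=0.050, v=-1.203, θ₁=-0.232, ω₁=0.470, θ₂=-0.001, ω₂=1.412
apply F[19]=-15.000 → step 20: x=0.024, v=-1.376, θ₁=-0.221, ω₁=0.598, θ₂=0.029, ω₂=1.617
max |θ₁| = 0.251 ≤ 0.276 over all 21 states.

Answer: never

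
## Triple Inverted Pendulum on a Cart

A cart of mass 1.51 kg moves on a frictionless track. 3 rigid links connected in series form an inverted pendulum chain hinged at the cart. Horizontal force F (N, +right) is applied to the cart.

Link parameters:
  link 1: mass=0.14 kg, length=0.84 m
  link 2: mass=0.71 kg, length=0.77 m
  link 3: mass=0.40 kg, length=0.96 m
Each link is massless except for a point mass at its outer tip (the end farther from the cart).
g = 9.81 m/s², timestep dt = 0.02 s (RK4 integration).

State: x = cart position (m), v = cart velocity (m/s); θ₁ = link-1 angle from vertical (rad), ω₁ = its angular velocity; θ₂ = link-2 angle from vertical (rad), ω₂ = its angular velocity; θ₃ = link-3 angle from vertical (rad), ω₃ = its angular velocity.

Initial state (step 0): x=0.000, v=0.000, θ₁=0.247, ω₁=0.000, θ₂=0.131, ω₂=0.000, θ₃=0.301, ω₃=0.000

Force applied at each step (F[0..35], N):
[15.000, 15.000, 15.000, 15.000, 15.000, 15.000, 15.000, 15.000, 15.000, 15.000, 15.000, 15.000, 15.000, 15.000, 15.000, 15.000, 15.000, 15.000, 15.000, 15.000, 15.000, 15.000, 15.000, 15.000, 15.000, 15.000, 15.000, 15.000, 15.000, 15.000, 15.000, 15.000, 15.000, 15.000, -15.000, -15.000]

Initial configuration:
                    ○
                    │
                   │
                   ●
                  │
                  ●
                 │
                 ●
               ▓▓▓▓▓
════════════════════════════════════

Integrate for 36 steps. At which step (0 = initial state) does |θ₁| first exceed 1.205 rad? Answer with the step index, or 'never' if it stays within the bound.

Answer: 34

Derivation:
apply F[0]=+15.000 → step 1: x=0.002, v=0.157, θ₁=0.248, ω₁=0.098, θ₂=0.128, ω₂=-0.301, θ₃=0.302, ω₃=0.056
apply F[1]=+15.000 → step 2: x=0.006, v=0.316, θ₁=0.251, ω₁=0.204, θ₂=0.119, ω₂=-0.613, θ₃=0.303, ω₃=0.112
apply F[2]=+15.000 → step 3: x=0.014, v=0.475, θ₁=0.256, ω₁=0.324, θ₂=0.103, ω₂=-0.945, θ₃=0.306, ω₃=0.170
apply F[3]=+15.000 → step 4: x=0.025, v=0.638, θ₁=0.264, ω₁=0.456, θ₂=0.081, ω₂=-1.298, θ₃=0.310, ω₃=0.227
apply F[4]=+15.000 → step 5: x=0.040, v=0.804, θ₁=0.274, ω₁=0.592, θ₂=0.051, ω₂=-1.665, θ₃=0.315, ω₃=0.283
apply F[5]=+15.000 → step 6: x=0.058, v=0.975, θ₁=0.288, ω₁=0.717, θ₂=0.014, ω₂=-2.029, θ₃=0.321, ω₃=0.333
apply F[6]=+15.000 → step 7: x=0.079, v=1.151, θ₁=0.303, ω₁=0.812, θ₂=-0.030, ω₂=-2.372, θ₃=0.328, ω₃=0.376
apply F[7]=+15.000 → step 8: x=0.104, v=1.331, θ₁=0.320, ω₁=0.864, θ₂=-0.080, ω₂=-2.682, θ₃=0.336, ω₃=0.410
apply F[8]=+15.000 → step 9: x=0.132, v=1.516, θ₁=0.337, ω₁=0.869, θ₂=-0.137, ω₂=-2.954, θ₃=0.345, ω₃=0.434
apply F[9]=+15.000 → step 10: x=0.164, v=1.703, θ₁=0.354, ω₁=0.828, θ₂=-0.198, ω₂=-3.194, θ₃=0.354, ω₃=0.450
apply F[10]=+15.000 → step 11: x=0.200, v=1.892, θ₁=0.370, ω₁=0.743, θ₂=-0.264, ω₂=-3.409, θ₃=0.363, ω₃=0.457
apply F[11]=+15.000 → step 12: x=0.240, v=2.082, θ₁=0.384, ω₁=0.618, θ₂=-0.334, ω₂=-3.607, θ₃=0.372, ω₃=0.457
apply F[12]=+15.000 → step 13: x=0.283, v=2.273, θ₁=0.394, ω₁=0.456, θ₂=-0.409, ω₂=-3.795, θ₃=0.381, ω₃=0.450
apply F[13]=+15.000 → step 14: x=0.331, v=2.465, θ₁=0.402, ω₁=0.255, θ₂=-0.486, ω₂=-3.977, θ₃=0.390, ω₃=0.436
apply F[14]=+15.000 → step 15: x=0.382, v=2.657, θ₁=0.404, ω₁=0.016, θ₂=-0.568, ω₂=-4.158, θ₃=0.398, ω₃=0.416
apply F[15]=+15.000 → step 16: x=0.437, v=2.850, θ₁=0.402, ω₁=-0.264, θ₂=-0.653, ω₂=-4.339, θ₃=0.406, ω₃=0.388
apply F[16]=+15.000 → step 17: x=0.496, v=3.042, θ₁=0.394, ω₁=-0.588, θ₂=-0.741, ω₂=-4.521, θ₃=0.414, ω₃=0.353
apply F[17]=+15.000 → step 18: x=0.559, v=3.235, θ₁=0.378, ω₁=-0.960, θ₂=-0.833, ω₂=-4.701, θ₃=0.420, ω₃=0.310
apply F[18]=+15.000 → step 19: x=0.625, v=3.429, θ₁=0.355, ω₁=-1.381, θ₂=-0.929, ω₂=-4.877, θ₃=0.426, ω₃=0.259
apply F[19]=+15.000 → step 20: x=0.696, v=3.624, θ₁=0.323, ω₁=-1.855, θ₂=-1.028, ω₂=-5.041, θ₃=0.431, ω₃=0.200
apply F[20]=+15.000 → step 21: x=0.770, v=3.819, θ₁=0.280, ω₁=-2.381, θ₂=-1.131, ω₂=-5.179, θ₃=0.434, ω₃=0.135
apply F[21]=+15.000 → step 22: x=0.849, v=4.016, θ₁=0.227, ω₁=-2.954, θ₂=-1.235, ω₂=-5.276, θ₃=0.436, ω₃=0.064
apply F[22]=+15.000 → step 23: x=0.931, v=4.215, θ₁=0.162, ω₁=-3.567, θ₂=-1.341, ω₂=-5.308, θ₃=0.437, ω₃=-0.009
apply F[23]=+15.000 → step 24: x=1.017, v=4.414, θ₁=0.084, ω₁=-4.206, θ₂=-1.447, ω₂=-5.246, θ₃=0.436, ω₃=-0.081
apply F[24]=+15.000 → step 25: x=1.108, v=4.613, θ₁=-0.006, ω₁=-4.849, θ₂=-1.550, ω₂=-5.059, θ₃=0.433, ω₃=-0.148
apply F[25]=+15.000 → step 26: x=1.202, v=4.810, θ₁=-0.110, ω₁=-5.477, θ₂=-1.648, ω₂=-4.716, θ₃=0.430, ω₃=-0.207
apply F[26]=+15.000 → step 27: x=1.300, v=5.002, θ₁=-0.225, ω₁=-6.070, θ₂=-1.738, ω₂=-4.193, θ₃=0.425, ω₃=-0.255
apply F[27]=+15.000 → step 28: x=1.402, v=5.186, θ₁=-0.352, ω₁=-6.624, θ₂=-1.815, ω₂=-3.477, θ₃=0.420, ω₃=-0.294
apply F[28]=+15.000 → step 29: x=1.507, v=5.357, θ₁=-0.490, ω₁=-7.155, θ₂=-1.875, ω₂=-2.563, θ₃=0.414, ω₃=-0.327
apply F[29]=+15.000 → step 30: x=1.616, v=5.511, θ₁=-0.639, ω₁=-7.709, θ₂=-1.916, ω₂=-1.438, θ₃=0.407, ω₃=-0.364
apply F[30]=+15.000 → step 31: x=1.728, v=5.640, θ₁=-0.799, ω₁=-8.380, θ₂=-1.931, ω₂=-0.060, θ₃=0.399, ω₃=-0.418
apply F[31]=+15.000 → step 32: x=1.841, v=5.721, θ₁=-0.976, ω₁=-9.359, θ₂=-1.916, ω₂=1.717, θ₃=0.390, ω₃=-0.527
apply F[32]=+15.000 → step 33: x=1.956, v=5.684, θ₁=-1.178, ω₁=-11.095, θ₂=-1.857, ω₂=4.313, θ₃=0.377, ω₃=-0.815
apply F[33]=+15.000 → step 34: x=2.066, v=5.150, θ₁=-1.432, ω₁=-14.643, θ₂=-1.731, ω₂=8.690, θ₃=0.352, ω₃=-1.974
apply F[34]=-15.000 → step 35: x=2.149, v=3.131, θ₁=-1.748, ω₁=-15.754, θ₂=-1.536, ω₂=9.250, θ₃=0.280, ω₃=-5.329
apply F[35]=-15.000 → step 36: x=2.199, v=2.047, θ₁=-2.030, ω₁=-12.685, θ₂=-1.400, ω₂=4.598, θ₃=0.153, ω₃=-7.009
|θ₁| = 1.432 > 1.205 first at step 34.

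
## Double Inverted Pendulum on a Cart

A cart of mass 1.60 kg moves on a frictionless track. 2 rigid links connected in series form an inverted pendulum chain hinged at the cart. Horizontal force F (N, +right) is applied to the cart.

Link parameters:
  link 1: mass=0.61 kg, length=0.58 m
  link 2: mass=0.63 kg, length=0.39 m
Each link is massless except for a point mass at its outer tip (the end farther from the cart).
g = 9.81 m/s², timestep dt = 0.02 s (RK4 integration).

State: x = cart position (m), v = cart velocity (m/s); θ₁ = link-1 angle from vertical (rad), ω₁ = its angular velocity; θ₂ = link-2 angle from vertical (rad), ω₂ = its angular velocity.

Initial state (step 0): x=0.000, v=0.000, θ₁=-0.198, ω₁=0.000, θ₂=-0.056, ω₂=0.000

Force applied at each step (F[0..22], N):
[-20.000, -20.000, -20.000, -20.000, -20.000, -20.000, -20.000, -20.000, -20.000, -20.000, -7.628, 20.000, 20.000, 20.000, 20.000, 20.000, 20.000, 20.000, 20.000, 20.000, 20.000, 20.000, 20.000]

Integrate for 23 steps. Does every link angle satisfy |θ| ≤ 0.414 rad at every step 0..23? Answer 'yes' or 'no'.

Answer: no

Derivation:
apply F[0]=-20.000 → step 1: x=-0.002, v=-0.215, θ₁=-0.196, ω₁=0.240, θ₂=-0.054, ω₂=0.169
apply F[1]=-20.000 → step 2: x=-0.009, v=-0.431, θ₁=-0.188, ω₁=0.486, θ₂=-0.049, ω₂=0.335
apply F[2]=-20.000 → step 3: x=-0.019, v=-0.650, θ₁=-0.176, ω₁=0.741, θ₂=-0.041, ω₂=0.494
apply F[3]=-20.000 → step 4: x=-0.035, v=-0.872, θ₁=-0.159, ω₁=1.012, θ₂=-0.030, ω₂=0.643
apply F[4]=-20.000 → step 5: x=-0.054, v=-1.098, θ₁=-0.136, ω₁=1.303, θ₂=-0.015, ω₂=0.777
apply F[5]=-20.000 → step 6: x=-0.079, v=-1.330, θ₁=-0.106, ω₁=1.621, θ₂=0.001, ω₂=0.892
apply F[6]=-20.000 → step 7: x=-0.108, v=-1.568, θ₁=-0.070, ω₁=1.969, θ₂=0.020, ω₂=0.982
apply F[7]=-20.000 → step 8: x=-0.141, v=-1.813, θ₁=-0.027, ω₁=2.352, θ₂=0.040, ω₂=1.044
apply F[8]=-20.000 → step 9: x=-0.180, v=-2.062, θ₁=0.024, ω₁=2.771, θ₂=0.062, ω₂=1.077
apply F[9]=-20.000 → step 10: x=-0.224, v=-2.315, θ₁=0.084, ω₁=3.222, θ₂=0.083, ω₂=1.085
apply F[10]=-7.628 → step 11: x=-0.271, v=-2.415, θ₁=0.150, ω₁=3.434, θ₂=0.105, ω₂=1.080
apply F[11]=+20.000 → step 12: x=-0.317, v=-2.180, θ₁=0.216, ω₁=3.110, θ₂=0.126, ω₂=1.041
apply F[12]=+20.000 → step 13: x=-0.358, v=-1.956, θ₁=0.275, ω₁=2.843, θ₂=0.146, ω₂=0.963
apply F[13]=+20.000 → step 14: x=-0.395, v=-1.742, θ₁=0.330, ω₁=2.632, θ₂=0.165, ω₂=0.843
apply F[14]=+20.000 → step 15: x=-0.428, v=-1.538, θ₁=0.381, ω₁=2.475, θ₂=0.180, ω₂=0.680
apply F[15]=+20.000 → step 16: x=-0.457, v=-1.343, θ₁=0.429, ω₁=2.366, θ₂=0.191, ω₂=0.477
apply F[16]=+20.000 → step 17: x=-0.482, v=-1.155, θ₁=0.476, ω₁=2.302, θ₂=0.199, ω₂=0.235
apply F[17]=+20.000 → step 18: x=-0.503, v=-0.973, θ₁=0.521, ω₁=2.279, θ₂=0.201, ω₂=-0.045
apply F[18]=+20.000 → step 19: x=-0.521, v=-0.794, θ₁=0.567, ω₁=2.292, θ₂=0.197, ω₂=-0.359
apply F[19]=+20.000 → step 20: x=-0.535, v=-0.618, θ₁=0.613, ω₁=2.336, θ₂=0.186, ω₂=-0.705
apply F[20]=+20.000 → step 21: x=-0.546, v=-0.443, θ₁=0.661, ω₁=2.405, θ₂=0.168, ω₂=-1.078
apply F[21]=+20.000 → step 22: x=-0.553, v=-0.266, θ₁=0.710, ω₁=2.493, θ₂=0.143, ω₂=-1.470
apply F[22]=+20.000 → step 23: x=-0.556, v=-0.087, θ₁=0.760, ω₁=2.593, θ₂=0.109, ω₂=-1.875
Max |angle| over trajectory = 0.760 rad; bound = 0.414 → exceeded.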